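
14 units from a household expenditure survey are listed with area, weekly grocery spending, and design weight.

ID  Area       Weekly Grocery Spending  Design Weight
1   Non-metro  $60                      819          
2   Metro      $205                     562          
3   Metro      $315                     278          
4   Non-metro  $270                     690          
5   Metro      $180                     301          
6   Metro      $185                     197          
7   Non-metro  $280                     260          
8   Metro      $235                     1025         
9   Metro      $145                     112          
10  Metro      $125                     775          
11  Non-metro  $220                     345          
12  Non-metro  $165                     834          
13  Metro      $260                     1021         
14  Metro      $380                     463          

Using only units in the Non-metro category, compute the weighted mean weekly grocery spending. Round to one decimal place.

Non-metro rows: 1, 4, 7, 11, 12
Weighted sum = 60×819 + 270×690 + 280×260 + 220×345 + 165×834
  = 49140 + 186300 + 72800 + 75900 + 137610 = 521750
Sum of weights = 2948
Weighted mean = 521750 / 2948 = 176.9844

177.0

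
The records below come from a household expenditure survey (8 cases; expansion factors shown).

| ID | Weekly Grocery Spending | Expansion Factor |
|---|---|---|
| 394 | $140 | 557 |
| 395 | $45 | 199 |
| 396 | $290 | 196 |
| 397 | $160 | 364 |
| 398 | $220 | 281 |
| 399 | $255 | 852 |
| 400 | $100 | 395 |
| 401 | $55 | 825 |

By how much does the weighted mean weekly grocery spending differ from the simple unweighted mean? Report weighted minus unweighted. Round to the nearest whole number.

-4

Unweighted sum = 140 + 45 + 290 + 160 + 220 + 255 + 100 + 55 = 1265
Unweighted mean = 1265 / 8 = 158.125
Weighted sum = 140×557 + 45×199 + 290×196 + 160×364 + 220×281 + 255×852 + 100×395 + 55×825
  = 77980 + 8955 + 56840 + 58240 + 61820 + 217260 + 39500 + 45375 = 565970
Sum of weights = 557 + 199 + 196 + 364 + 281 + 852 + 395 + 825 = 3669
Weighted mean = 565970 / 3669 = 154.25729
Difference (weighted minus unweighted) = -3.8677092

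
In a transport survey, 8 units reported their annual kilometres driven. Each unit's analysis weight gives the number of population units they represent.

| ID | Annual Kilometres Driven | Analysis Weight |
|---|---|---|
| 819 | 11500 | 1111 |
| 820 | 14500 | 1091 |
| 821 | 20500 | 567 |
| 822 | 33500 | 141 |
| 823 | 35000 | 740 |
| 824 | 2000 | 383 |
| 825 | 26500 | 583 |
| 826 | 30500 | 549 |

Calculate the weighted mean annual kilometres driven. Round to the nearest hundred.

20100

Weighted sum = 103803000
Sum of weights = 1111 + 1091 + 567 + 141 + 740 + 383 + 583 + 549 = 5165
Weighted mean = 103803000 / 5165 = 20097.386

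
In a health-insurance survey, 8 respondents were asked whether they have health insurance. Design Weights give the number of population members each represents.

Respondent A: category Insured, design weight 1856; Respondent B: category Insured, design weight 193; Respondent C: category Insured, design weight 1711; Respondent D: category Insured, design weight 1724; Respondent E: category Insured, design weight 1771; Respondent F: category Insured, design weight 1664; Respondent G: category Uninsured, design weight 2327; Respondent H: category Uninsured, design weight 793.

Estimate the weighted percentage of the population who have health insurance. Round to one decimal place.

74.1

Sum of weights for 'Insured' = 1856 + 193 + 1711 + 1724 + 1771 + 1664 = 8919
Total weight = 1856 + 193 + 1711 + 1724 + 1771 + 1664 + 2327 + 793 = 12039
Weighted proportion = 8919 / 12039 = 0.74084226 → 74.084226%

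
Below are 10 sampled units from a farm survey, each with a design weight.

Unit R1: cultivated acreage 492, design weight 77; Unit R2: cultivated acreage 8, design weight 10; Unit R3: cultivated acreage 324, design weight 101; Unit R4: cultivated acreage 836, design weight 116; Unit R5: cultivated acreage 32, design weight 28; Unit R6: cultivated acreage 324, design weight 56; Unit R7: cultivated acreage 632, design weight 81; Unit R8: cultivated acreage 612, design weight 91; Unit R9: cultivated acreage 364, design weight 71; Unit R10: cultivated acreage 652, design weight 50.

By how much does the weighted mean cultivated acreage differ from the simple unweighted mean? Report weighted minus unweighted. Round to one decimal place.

Unweighted sum = 4276
Unweighted mean = 4276 / 10 = 427.6
Weighted sum = 492×77 + 8×10 + 324×101 + 836×116 + 32×28 + 324×56 + 632×81 + 612×91 + 364×71 + 652×50
  = 352032
Sum of weights = 681
Weighted mean = 352032 / 681 = 516.93392
Difference (weighted minus unweighted) = 89.333921

89.3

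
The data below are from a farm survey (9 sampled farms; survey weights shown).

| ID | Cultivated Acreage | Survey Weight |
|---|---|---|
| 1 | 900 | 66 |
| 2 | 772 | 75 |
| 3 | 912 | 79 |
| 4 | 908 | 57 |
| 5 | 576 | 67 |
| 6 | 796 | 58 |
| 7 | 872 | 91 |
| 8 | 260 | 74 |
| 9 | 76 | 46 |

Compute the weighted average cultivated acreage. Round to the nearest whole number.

Weighted sum = 900×66 + 772×75 + 912×79 + 908×57 + 576×67 + 796×58 + 872×91 + 260×74 + 76×46
  = 427952
Sum of weights = 66 + 75 + 79 + 57 + 67 + 58 + 91 + 74 + 46 = 613
Weighted mean = 427952 / 613 = 698.12724

698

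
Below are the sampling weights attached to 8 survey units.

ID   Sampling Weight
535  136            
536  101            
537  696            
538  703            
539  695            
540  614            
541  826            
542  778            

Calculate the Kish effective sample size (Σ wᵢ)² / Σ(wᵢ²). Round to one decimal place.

6.6

Σ wᵢ = 136 + 101 + 696 + 703 + 695 + 614 + 826 + 778 = 4549
Σ wᵢ² = 18496 + 10201 + 484416 + 494209 + 483025 + 376996 + 682276 + 605284 = 3154903
n_eff = 4549² / 3154903 = 20693401 / 3154903 = 6.5591243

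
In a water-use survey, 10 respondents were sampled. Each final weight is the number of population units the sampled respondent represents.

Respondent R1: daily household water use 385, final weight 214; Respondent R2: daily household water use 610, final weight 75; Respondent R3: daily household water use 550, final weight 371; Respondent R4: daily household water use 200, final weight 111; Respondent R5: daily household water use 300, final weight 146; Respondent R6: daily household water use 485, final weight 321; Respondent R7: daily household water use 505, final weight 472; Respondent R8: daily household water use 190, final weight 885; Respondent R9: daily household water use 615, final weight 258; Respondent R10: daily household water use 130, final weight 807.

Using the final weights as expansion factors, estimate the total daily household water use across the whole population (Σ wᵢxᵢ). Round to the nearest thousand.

Weighted total = 385×214 + 610×75 + 550×371 + 200×111 + 300×146 + 485×321 + 505×472 + 190×885 + 615×258 + 130×807
  = 82390 + 45750 + 204050 + 22200 + 43800 + 155685 + 238360 + 168150 + 158670 + 104910 = 1223965

1224000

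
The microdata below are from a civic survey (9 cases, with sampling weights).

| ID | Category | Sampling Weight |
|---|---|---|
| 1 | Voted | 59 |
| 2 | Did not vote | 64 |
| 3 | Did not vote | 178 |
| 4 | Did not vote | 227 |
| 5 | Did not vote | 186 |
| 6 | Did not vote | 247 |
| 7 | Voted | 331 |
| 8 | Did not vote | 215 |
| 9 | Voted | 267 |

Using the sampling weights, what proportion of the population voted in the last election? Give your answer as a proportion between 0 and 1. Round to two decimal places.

Sum of weights for 'Voted' = 59 + 331 + 267 = 657
Total weight = 59 + 64 + 178 + 227 + 186 + 247 + 331 + 215 + 267 = 1774
Weighted proportion = 657 / 1774 = 0.37034949

0.37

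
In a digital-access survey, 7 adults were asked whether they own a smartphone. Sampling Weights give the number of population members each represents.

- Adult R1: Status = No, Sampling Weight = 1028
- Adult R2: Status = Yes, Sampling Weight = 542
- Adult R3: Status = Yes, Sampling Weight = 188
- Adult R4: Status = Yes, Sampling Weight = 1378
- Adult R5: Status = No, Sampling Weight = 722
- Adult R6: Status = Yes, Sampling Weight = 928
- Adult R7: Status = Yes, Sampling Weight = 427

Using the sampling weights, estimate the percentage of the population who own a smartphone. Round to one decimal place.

Sum of weights for 'Yes' = 542 + 188 + 1378 + 928 + 427 = 3463
Total weight = 1028 + 542 + 188 + 1378 + 722 + 928 + 427 = 5213
Weighted proportion = 3463 / 5213 = 0.66430079 → 66.430079%

66.4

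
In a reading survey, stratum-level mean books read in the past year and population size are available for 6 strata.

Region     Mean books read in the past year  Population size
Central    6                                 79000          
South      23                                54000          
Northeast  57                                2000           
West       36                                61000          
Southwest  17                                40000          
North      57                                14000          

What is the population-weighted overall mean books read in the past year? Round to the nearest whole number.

Σ Nₕ·x̄ₕ = 6×79000 + 23×54000 + 57×2000 + 36×61000 + 17×40000 + 57×14000
  = 474000 + 1242000 + 114000 + 2196000 + 680000 + 798000 = 5504000
Σ Nₕ = 79000 + 54000 + 2000 + 61000 + 40000 + 14000 = 250000
Overall mean = 5504000 / 250000 = 22.016

22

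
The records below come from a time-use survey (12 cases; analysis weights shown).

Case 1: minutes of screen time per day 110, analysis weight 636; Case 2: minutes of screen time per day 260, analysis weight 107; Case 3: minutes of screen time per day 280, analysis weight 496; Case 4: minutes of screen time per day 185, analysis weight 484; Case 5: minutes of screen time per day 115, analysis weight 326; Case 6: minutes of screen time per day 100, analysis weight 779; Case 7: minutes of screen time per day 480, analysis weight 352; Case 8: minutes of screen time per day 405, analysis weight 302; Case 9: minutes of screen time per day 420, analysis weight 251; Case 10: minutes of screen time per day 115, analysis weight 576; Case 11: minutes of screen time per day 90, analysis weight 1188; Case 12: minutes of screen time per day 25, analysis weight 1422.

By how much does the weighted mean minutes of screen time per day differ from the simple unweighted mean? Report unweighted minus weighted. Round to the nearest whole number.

Unweighted sum = 110 + 260 + 280 + 185 + 115 + 100 + 480 + 405 + 420 + 115 + 90 + 25 = 2585
Unweighted mean = 2585 / 12 = 215.41667
Weighted sum = 1046990
Sum of weights = 636 + 107 + 496 + 484 + 326 + 779 + 352 + 302 + 251 + 576 + 1188 + 1422 = 6919
Weighted mean = 1046990 / 6919 = 151.321
Difference (unweighted minus weighted) = 64.095667

64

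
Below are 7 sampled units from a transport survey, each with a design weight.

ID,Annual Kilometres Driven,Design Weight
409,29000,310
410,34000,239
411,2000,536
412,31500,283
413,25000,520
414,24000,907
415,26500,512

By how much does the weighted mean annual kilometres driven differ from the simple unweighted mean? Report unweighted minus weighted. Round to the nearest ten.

1760

Unweighted sum = 29000 + 34000 + 2000 + 31500 + 25000 + 24000 + 26500 = 172000
Unweighted mean = 172000 / 7 = 24571.429
Weighted sum = 29000×310 + 34000×239 + 2000×536 + 31500×283 + 25000×520 + 24000×907 + 26500×512
  = 8990000 + 8126000 + 1072000 + 8914500 + 13000000 + 21768000 + 13568000 = 75438500
Sum of weights = 310 + 239 + 536 + 283 + 520 + 907 + 512 = 3307
Weighted mean = 75438500 / 3307 = 22811.763
Difference (unweighted minus weighted) = 1759.6656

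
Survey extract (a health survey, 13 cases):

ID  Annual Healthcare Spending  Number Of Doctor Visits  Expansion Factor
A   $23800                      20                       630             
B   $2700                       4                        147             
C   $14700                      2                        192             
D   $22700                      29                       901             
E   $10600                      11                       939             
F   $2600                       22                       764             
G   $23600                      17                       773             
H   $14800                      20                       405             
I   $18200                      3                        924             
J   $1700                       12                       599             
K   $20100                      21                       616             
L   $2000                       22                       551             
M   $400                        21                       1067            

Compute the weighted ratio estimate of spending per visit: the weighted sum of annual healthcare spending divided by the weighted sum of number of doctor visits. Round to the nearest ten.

Σ wᵢ·y = 106588100
Σ wᵢ·x = 145504
Ratio = 106588100 / 145504 = 732.54412

730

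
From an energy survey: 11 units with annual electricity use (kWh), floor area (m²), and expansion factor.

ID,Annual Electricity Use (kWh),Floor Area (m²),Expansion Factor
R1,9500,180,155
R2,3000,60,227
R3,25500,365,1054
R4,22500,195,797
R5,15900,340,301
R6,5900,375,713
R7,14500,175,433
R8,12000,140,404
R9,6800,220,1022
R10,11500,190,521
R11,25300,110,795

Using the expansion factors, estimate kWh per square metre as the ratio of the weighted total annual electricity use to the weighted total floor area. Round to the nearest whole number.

67

Σ wᵢ·y = 100136700
Σ wᵢ·x = 180×155 + 60×227 + 365×1054 + 195×797 + 340×301 + 375×713 + 175×433 + 140×404 + 220×1022 + 190×521 + 110×795
  = 27900 + 13620 + 384710 + 155415 + 102340 + 267375 + 75775 + 56560 + 224840 + 98990 + 87450 = 1494975
Ratio = 100136700 / 1494975 = 66.98219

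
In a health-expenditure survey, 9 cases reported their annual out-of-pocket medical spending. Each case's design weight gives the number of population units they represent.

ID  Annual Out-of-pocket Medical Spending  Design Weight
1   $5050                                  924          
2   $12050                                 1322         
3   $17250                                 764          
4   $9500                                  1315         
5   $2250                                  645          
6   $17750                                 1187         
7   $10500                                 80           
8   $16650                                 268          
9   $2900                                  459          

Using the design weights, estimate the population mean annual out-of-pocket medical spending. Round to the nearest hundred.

10800

Weighted sum = 5050×924 + 12050×1322 + 17250×764 + 9500×1315 + 2250×645 + 17750×1187 + 10500×80 + 16650×268 + 2900×459
  = 75421600
Sum of weights = 6964
Weighted mean = 75421600 / 6964 = 10830.213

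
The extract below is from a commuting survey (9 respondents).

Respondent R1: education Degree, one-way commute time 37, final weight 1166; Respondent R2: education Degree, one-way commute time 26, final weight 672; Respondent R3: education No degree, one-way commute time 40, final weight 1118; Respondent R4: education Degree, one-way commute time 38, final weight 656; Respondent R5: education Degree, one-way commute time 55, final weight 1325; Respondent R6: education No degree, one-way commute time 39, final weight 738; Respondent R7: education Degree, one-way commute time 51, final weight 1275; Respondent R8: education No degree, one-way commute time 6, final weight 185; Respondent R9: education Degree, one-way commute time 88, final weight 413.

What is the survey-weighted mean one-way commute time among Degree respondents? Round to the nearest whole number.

47

Degree rows: R1, R2, R4, R5, R7, R9
Weighted sum = 37×1166 + 26×672 + 38×656 + 55×1325 + 51×1275 + 88×413
  = 259786
Sum of weights = 1166 + 672 + 656 + 1325 + 1275 + 413 = 5507
Weighted mean = 259786 / 5507 = 47.173779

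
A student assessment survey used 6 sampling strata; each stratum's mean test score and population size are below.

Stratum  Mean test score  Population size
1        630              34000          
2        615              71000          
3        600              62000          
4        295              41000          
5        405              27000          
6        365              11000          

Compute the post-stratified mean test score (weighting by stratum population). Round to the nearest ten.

Σ Nₕ·x̄ₕ = 630×34000 + 615×71000 + 600×62000 + 295×41000 + 405×27000 + 365×11000
  = 21420000 + 43665000 + 37200000 + 12095000 + 10935000 + 4015000 = 129330000
Σ Nₕ = 34000 + 71000 + 62000 + 41000 + 27000 + 11000 = 246000
Overall mean = 129330000 / 246000 = 525.73171

530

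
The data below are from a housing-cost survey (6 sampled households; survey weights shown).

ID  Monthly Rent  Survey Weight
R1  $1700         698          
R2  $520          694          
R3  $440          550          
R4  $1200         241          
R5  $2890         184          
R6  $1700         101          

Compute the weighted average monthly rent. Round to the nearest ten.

1130

Weighted sum = 1700×698 + 520×694 + 440×550 + 1200×241 + 2890×184 + 1700×101
  = 1186600 + 360880 + 242000 + 289200 + 531760 + 171700 = 2782140
Sum of weights = 698 + 694 + 550 + 241 + 184 + 101 = 2468
Weighted mean = 2782140 / 2468 = 1127.2853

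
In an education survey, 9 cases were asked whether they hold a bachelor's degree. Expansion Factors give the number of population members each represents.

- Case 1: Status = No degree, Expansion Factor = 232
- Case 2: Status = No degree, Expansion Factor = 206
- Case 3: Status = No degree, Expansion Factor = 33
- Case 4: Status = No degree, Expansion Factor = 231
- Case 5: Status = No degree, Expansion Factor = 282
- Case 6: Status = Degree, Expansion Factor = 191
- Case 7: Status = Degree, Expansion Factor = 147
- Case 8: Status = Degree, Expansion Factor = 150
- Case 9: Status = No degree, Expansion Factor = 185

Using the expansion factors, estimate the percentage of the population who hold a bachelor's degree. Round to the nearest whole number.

Sum of weights for 'Degree' = 191 + 147 + 150 = 488
Total weight = 232 + 206 + 33 + 231 + 282 + 191 + 147 + 150 + 185 = 1657
Weighted proportion = 488 / 1657 = 0.29450815 → 29.450815%

29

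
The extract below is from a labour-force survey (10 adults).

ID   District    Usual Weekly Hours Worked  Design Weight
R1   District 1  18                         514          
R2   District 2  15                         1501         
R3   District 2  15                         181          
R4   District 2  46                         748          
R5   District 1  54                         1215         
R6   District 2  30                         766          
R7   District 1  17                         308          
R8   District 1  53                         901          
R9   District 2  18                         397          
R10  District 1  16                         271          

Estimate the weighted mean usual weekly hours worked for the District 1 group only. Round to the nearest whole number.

41

District 1 rows: R1, R5, R7, R8, R10
Weighted sum = 18×514 + 54×1215 + 17×308 + 53×901 + 16×271
  = 9252 + 65610 + 5236 + 47753 + 4336 = 132187
Sum of weights = 3209
Weighted mean = 132187 / 3209 = 41.192583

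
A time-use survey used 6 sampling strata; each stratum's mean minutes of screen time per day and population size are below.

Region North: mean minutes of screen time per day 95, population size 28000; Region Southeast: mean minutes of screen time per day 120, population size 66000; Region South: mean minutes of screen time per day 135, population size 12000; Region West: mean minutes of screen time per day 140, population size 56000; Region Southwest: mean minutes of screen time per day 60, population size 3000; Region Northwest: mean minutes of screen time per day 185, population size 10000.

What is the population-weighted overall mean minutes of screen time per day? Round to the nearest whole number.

Σ Nₕ·x̄ₕ = 22070000
Σ Nₕ = 28000 + 66000 + 12000 + 56000 + 3000 + 10000 = 175000
Overall mean = 22070000 / 175000 = 126.11429

126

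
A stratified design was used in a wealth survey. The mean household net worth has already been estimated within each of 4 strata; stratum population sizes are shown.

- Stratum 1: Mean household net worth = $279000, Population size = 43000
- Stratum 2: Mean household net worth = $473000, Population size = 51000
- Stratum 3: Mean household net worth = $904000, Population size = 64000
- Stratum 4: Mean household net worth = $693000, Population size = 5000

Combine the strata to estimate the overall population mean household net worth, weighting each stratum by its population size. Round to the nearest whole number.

597798

Σ Nₕ·x̄ₕ = 279000×43000 + 473000×51000 + 904000×64000 + 693000×5000
  = 11997000000 + 24123000000 + 57856000000 + 3465000000 = 97441000000
Σ Nₕ = 163000
Overall mean = 97441000000 / 163000 = 597797.55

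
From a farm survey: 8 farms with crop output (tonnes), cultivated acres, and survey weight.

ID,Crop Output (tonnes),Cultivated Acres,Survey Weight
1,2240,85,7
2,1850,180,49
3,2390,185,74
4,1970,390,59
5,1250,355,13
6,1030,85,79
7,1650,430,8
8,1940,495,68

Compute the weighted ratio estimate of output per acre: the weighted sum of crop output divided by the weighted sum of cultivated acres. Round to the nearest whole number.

Σ wᵢ·y = 642160
Σ wᵢ·x = 94545
Ratio = 642160 / 94545 = 6.7921096

7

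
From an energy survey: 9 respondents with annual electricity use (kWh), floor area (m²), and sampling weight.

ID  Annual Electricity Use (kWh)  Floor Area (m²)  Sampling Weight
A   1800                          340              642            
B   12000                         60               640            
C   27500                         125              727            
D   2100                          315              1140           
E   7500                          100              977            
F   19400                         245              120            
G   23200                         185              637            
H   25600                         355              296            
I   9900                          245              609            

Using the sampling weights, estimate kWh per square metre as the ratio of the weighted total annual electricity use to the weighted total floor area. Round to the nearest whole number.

57

Σ wᵢ·y = 1800×642 + 12000×640 + 27500×727 + 2100×1140 + 7500×977 + 19400×120 + 23200×637 + 25600×296 + 9900×609
  = 1155600 + 7680000 + 19992500 + 2394000 + 7327500 + 2328000 + 14778400 + 7577600 + 6029100 = 69262700
Σ wᵢ·x = 340×642 + 60×640 + 125×727 + 315×1140 + 100×977 + 245×120 + 185×637 + 355×296 + 245×609
  = 1205885
Ratio = 69262700 / 1205885 = 57.437235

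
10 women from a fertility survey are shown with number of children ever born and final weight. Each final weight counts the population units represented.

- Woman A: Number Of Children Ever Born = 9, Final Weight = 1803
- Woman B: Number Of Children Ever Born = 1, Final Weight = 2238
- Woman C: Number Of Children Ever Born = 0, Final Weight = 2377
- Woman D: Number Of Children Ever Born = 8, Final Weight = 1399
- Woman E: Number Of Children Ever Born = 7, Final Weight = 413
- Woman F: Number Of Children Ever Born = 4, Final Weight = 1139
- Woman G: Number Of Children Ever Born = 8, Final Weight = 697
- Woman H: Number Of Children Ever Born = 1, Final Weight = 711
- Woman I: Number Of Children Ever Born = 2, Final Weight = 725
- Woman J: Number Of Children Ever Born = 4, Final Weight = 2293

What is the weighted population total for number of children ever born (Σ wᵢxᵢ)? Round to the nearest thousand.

54000

Weighted total = 9×1803 + 1×2238 + 0×2377 + 8×1399 + 7×413 + 4×1139 + 8×697 + 1×711 + 2×725 + 4×2293
  = 16227 + 2238 + 0 + 11192 + 2891 + 4556 + 5576 + 711 + 1450 + 9172 = 54013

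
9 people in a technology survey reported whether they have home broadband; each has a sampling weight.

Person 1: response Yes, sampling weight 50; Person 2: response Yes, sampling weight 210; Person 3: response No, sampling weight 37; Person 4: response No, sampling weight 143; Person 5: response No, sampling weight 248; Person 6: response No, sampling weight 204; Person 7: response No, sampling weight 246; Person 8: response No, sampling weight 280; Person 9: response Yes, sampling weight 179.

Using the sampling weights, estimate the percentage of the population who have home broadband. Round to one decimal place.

Sum of weights for 'Yes' = 50 + 210 + 179 = 439
Total weight = 50 + 210 + 37 + 143 + 248 + 204 + 246 + 280 + 179 = 1597
Weighted proportion = 439 / 1597 = 0.27489042 → 27.489042%

27.5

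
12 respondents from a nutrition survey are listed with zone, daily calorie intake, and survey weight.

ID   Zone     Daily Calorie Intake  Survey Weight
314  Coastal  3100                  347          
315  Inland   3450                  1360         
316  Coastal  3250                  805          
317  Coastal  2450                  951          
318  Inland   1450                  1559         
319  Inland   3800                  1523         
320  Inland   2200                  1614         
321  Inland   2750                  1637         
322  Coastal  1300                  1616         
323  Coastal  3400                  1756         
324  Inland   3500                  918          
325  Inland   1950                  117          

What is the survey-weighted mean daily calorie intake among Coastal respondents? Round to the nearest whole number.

Coastal rows: 314, 316, 317, 322, 323
Weighted sum = 3100×347 + 3250×805 + 2450×951 + 1300×1616 + 3400×1756
  = 1075700 + 2616250 + 2329950 + 2100800 + 5970400 = 14093100
Sum of weights = 347 + 805 + 951 + 1616 + 1756 = 5475
Weighted mean = 14093100 / 5475 = 2574.0822

2574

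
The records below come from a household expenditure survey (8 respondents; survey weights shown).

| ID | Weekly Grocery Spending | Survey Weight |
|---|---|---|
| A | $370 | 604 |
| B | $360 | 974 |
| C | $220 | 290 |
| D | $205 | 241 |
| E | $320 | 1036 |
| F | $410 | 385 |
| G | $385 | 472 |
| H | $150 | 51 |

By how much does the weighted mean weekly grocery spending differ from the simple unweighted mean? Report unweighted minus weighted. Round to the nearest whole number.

-35

Unweighted sum = 2420
Unweighted mean = 2420 / 8 = 302.5
Weighted sum = 370×604 + 360×974 + 220×290 + 205×241 + 320×1036 + 410×385 + 385×472 + 150×51
  = 223480 + 350640 + 63800 + 49405 + 331520 + 157850 + 181720 + 7650 = 1366065
Sum of weights = 4053
Weighted mean = 1366065 / 4053 = 337.05033
Difference (unweighted minus weighted) = -34.550333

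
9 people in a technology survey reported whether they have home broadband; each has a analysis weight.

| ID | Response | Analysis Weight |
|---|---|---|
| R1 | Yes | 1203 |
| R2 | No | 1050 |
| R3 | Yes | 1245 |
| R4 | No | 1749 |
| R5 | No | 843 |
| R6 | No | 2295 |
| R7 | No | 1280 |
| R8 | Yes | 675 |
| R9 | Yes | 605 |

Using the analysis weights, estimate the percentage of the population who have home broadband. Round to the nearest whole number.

34

Sum of weights for 'Yes' = 1203 + 1245 + 675 + 605 = 3728
Total weight = 10945
Weighted proportion = 3728 / 10945 = 0.34061215 → 34.061215%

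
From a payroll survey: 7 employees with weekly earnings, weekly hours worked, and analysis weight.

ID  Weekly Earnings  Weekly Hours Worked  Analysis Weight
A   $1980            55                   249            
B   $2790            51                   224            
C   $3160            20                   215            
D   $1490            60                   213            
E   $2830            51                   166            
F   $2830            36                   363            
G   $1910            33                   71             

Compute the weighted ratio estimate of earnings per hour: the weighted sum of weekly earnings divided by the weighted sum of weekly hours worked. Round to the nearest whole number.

57

Σ wᵢ·y = 1980×249 + 2790×224 + 3160×215 + 1490×213 + 2830×166 + 2830×363 + 1910×71
  = 493020 + 624960 + 679400 + 317370 + 469780 + 1027290 + 135610 = 3747430
Σ wᵢ·x = 55×249 + 51×224 + 20×215 + 60×213 + 51×166 + 36×363 + 33×71
  = 66076
Ratio = 3747430 / 66076 = 56.713935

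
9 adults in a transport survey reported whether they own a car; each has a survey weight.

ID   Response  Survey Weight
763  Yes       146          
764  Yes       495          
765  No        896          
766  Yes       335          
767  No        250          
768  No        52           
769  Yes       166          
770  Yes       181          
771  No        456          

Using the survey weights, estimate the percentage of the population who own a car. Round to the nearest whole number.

Sum of weights for 'Yes' = 146 + 495 + 335 + 166 + 181 = 1323
Total weight = 146 + 495 + 896 + 335 + 250 + 52 + 166 + 181 + 456 = 2977
Weighted proportion = 1323 / 2977 = 0.44440712 → 44.440712%

44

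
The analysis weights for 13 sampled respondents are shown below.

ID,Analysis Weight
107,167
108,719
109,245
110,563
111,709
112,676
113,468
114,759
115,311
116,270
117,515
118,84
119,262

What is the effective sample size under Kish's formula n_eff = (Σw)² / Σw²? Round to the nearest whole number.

Σ wᵢ = 5748
Σ wᵢ² = 3187152
n_eff = 5748² / 3187152 = 33039504 / 3187152 = 10.366466

10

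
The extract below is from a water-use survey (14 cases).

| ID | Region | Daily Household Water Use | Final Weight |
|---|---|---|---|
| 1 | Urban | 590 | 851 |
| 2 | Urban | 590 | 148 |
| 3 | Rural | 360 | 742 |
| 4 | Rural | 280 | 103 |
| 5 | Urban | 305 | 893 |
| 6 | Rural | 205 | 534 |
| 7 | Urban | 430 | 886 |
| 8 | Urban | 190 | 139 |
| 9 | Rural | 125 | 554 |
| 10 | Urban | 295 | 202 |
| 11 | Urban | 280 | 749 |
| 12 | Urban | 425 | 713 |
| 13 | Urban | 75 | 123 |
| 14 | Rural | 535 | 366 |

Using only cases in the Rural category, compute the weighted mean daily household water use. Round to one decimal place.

291.6

Rural rows: 3, 4, 6, 9, 14
Weighted sum = 360×742 + 280×103 + 205×534 + 125×554 + 535×366
  = 670490
Sum of weights = 742 + 103 + 534 + 554 + 366 = 2299
Weighted mean = 670490 / 2299 = 291.64419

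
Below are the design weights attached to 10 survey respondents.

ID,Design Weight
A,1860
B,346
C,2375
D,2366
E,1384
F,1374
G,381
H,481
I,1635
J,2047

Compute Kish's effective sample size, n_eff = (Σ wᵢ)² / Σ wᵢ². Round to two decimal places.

Σ wᵢ = 14249
Σ wᵢ² = 3459600 + 119716 + 5640625 + 5597956 + 1915456 + 1887876 + 145161 + 231361 + 2673225 + 4190209 = 25861185
n_eff = 14249² / 25861185 = 203034001 / 25861185 = 7.8509164

7.85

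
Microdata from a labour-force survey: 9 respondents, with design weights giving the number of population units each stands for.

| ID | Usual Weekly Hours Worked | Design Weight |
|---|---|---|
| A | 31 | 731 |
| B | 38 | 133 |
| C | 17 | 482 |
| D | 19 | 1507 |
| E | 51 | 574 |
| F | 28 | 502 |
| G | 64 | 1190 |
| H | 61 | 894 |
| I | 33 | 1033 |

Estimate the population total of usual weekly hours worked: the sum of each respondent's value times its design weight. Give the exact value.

272655

Weighted total = 31×731 + 38×133 + 17×482 + 19×1507 + 51×574 + 28×502 + 64×1190 + 61×894 + 33×1033
  = 22661 + 5054 + 8194 + 28633 + 29274 + 14056 + 76160 + 54534 + 34089 = 272655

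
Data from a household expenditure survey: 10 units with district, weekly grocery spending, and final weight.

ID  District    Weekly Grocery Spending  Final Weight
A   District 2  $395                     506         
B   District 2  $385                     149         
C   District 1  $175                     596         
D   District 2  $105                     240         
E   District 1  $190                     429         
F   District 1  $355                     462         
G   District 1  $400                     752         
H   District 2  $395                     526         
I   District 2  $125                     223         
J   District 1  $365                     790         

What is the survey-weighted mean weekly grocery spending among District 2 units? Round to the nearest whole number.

315

District 2 rows: A, B, D, H, I
Weighted sum = 395×506 + 385×149 + 105×240 + 395×526 + 125×223
  = 518080
Sum of weights = 506 + 149 + 240 + 526 + 223 = 1644
Weighted mean = 518080 / 1644 = 315.13382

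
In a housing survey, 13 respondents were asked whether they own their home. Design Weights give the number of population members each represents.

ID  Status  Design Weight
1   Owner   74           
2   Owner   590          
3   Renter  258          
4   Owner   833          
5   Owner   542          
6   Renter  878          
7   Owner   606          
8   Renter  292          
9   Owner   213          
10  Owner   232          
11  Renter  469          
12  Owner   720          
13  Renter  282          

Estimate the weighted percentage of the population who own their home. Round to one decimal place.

63.6

Sum of weights for 'Owner' = 74 + 590 + 833 + 542 + 606 + 213 + 232 + 720 = 3810
Total weight = 5989
Weighted proportion = 3810 / 5989 = 0.6361663 → 63.61663%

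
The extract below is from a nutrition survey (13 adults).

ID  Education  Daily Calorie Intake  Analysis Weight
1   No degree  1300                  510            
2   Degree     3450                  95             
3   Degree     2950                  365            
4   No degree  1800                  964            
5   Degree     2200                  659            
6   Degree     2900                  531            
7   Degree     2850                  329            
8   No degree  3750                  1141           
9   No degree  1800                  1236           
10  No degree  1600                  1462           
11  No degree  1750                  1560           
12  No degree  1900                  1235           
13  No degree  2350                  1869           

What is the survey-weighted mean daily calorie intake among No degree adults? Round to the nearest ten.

No degree rows: 1, 4, 8, 9, 10, 11, 12, 13
Weighted sum = 1300×510 + 1800×964 + 3750×1141 + 1800×1236 + 1600×1462 + 1750×1560 + 1900×1235 + 2350×1869
  = 663000 + 1735200 + 4278750 + 2224800 + 2339200 + 2730000 + 2346500 + 4392150 = 20709600
Sum of weights = 510 + 964 + 1141 + 1236 + 1462 + 1560 + 1235 + 1869 = 9977
Weighted mean = 20709600 / 9977 = 2075.7342

2080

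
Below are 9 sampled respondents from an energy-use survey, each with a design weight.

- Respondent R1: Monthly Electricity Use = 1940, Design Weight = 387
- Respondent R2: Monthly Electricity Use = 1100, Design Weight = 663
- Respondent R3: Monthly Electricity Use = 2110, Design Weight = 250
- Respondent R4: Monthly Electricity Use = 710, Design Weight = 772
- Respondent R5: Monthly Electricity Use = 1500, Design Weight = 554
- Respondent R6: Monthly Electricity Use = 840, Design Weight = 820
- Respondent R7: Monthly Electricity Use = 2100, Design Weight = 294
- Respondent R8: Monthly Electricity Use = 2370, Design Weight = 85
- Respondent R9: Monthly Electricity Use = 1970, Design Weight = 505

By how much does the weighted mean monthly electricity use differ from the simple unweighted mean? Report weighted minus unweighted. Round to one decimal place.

-266.6

Unweighted sum = 14640
Unweighted mean = 14640 / 9 = 1626.6667
Weighted sum = 1940×387 + 1100×663 + 2110×250 + 710×772 + 1500×554 + 840×820 + 2100×294 + 2370×85 + 1970×505
  = 750780 + 729300 + 527500 + 548120 + 831000 + 688800 + 617400 + 201450 + 994850 = 5889200
Sum of weights = 387 + 663 + 250 + 772 + 554 + 820 + 294 + 85 + 505 = 4330
Weighted mean = 5889200 / 4330 = 1360.0924
Difference (weighted minus unweighted) = -266.57429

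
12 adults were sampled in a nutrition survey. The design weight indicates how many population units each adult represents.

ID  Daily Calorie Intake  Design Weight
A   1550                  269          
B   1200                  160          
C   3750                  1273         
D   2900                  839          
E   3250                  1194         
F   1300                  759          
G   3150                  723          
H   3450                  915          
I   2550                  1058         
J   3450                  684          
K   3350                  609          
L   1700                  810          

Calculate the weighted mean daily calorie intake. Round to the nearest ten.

2860

Weighted sum = 1550×269 + 1200×160 + 3750×1273 + 2900×839 + 3250×1194 + 1300×759 + 3150×723 + 3450×915 + 2550×1058 + 3450×684 + 3350×609 + 1700×810
  = 26592050
Sum of weights = 269 + 160 + 1273 + 839 + 1194 + 759 + 723 + 915 + 1058 + 684 + 609 + 810 = 9293
Weighted mean = 26592050 / 9293 = 2861.514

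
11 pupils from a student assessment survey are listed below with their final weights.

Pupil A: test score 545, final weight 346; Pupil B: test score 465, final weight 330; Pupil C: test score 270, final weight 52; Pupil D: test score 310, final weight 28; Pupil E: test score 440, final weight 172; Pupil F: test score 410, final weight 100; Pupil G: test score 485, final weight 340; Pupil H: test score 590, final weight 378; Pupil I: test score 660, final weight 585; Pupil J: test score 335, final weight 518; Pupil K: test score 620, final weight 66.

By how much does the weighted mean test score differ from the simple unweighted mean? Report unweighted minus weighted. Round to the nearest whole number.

-38

Unweighted sum = 545 + 465 + 270 + 310 + 440 + 410 + 485 + 590 + 660 + 335 + 620 = 5130
Unweighted mean = 5130 / 11 = 466.36364
Weighted sum = 545×346 + 465×330 + 270×52 + 310×28 + 440×172 + 410×100 + 485×340 + 590×378 + 660×585 + 335×518 + 620×66
  = 188570 + 153450 + 14040 + 8680 + 75680 + 41000 + 164900 + 223020 + 386100 + 173530 + 40920 = 1469890
Sum of weights = 346 + 330 + 52 + 28 + 172 + 100 + 340 + 378 + 585 + 518 + 66 = 2915
Weighted mean = 1469890 / 2915 = 504.25043
Difference (unweighted minus weighted) = -37.886792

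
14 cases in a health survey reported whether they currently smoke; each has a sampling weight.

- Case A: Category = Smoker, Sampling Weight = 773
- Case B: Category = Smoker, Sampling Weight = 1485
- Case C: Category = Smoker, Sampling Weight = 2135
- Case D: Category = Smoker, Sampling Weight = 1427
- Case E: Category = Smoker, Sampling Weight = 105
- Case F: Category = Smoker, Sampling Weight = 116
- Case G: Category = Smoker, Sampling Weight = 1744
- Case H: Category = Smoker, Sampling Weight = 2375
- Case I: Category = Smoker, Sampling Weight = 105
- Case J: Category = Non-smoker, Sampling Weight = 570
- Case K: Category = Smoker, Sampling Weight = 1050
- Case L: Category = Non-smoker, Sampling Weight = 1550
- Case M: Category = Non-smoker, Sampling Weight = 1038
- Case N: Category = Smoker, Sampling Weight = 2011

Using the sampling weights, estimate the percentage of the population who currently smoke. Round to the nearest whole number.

Sum of weights for 'Smoker' = 773 + 1485 + 2135 + 1427 + 105 + 116 + 1744 + 2375 + 105 + 1050 + 2011 = 13326
Total weight = 16484
Weighted proportion = 13326 / 16484 = 0.80842029 → 80.842029%

81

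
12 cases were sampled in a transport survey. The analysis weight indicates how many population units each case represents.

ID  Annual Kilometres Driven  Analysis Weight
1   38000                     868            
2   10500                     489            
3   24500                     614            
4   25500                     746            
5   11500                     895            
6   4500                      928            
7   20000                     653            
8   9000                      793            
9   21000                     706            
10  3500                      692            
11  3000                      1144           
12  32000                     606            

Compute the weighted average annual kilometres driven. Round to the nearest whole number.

16085

Weighted sum = 146922000
Sum of weights = 868 + 489 + 614 + 746 + 895 + 928 + 653 + 793 + 706 + 692 + 1144 + 606 = 9134
Weighted mean = 146922000 / 9134 = 16085.176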